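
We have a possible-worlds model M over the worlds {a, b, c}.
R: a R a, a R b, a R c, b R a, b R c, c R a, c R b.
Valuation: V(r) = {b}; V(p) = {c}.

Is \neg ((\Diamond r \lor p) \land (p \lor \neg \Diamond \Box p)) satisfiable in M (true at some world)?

Yes

Let φ = \neg ((\Diamond r \lor p) \land (p \lor \neg \Diamond \Box p)). Evaluate φ at each world:
  a (successors {a, b, c}): φ is false.
  b (successors {a, c}): φ is true.
  c (successors {a, b}): φ is false.
Detail at b (witness):
  At b: (\Diamond r \lor p) \land (p \lor \neg \Diamond \Box p) is false, so \neg ((\Diamond r \lor p) \land (p \lor \neg \Diamond \Box p)) is true.
    At b: \Diamond r \lor p is false, p \lor \neg \Diamond \Box p is true, so (\Diamond r \lor p) \land (p \lor \neg \Diamond \Box p) is false.
      At b: \Diamond r is false, p is false, so \Diamond r \lor p is false.
      At b: p is false, \neg \Diamond \Box p is true, so p \lor \neg \Diamond \Box p is true.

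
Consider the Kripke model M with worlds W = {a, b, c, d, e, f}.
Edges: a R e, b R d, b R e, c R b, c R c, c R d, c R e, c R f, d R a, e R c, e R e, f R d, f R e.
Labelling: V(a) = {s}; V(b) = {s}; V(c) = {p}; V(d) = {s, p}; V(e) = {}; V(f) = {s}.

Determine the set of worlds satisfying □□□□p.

none

Let φ = □□□□p. Evaluate φ at each world:
  a (successors {e}): φ is false.
  b (successors {d, e}): φ is false.
  c (successors {b, c, d, e, f}): φ is false.
  d (successors {a}): φ is false.
  e (successors {c, e}): φ is false.
  f (successors {d, e}): φ is false.
For instance, at d:
  At d: □□□□p requires □□□p at every successor {a}.
    □□□p fails at a, so □□□□p is false at d.
      At a: □□□p requires □□p at every successor {e}.
        □□p fails at e, so □□□p is false at a.
Satisfying worlds: none.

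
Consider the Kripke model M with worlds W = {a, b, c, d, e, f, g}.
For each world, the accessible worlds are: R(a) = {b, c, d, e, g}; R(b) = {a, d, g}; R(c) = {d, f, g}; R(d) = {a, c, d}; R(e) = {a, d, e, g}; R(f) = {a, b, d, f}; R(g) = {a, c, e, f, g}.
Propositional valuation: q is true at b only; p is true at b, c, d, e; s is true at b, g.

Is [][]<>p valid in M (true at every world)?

Recall that []ψ holds at a world iff ψ holds at every accessible world, and <>ψ holds iff ψ holds at some accessible world.
Let φ = [][]<>p. Evaluate φ at each world:
  a (successors {b, c, d, e, g}): φ is true.
  b (successors {a, d, g}): φ is true.
  c (successors {d, f, g}): φ is true.
  d (successors {a, c, d}): φ is true.
  e (successors {a, d, e, g}): φ is true.
  f (successors {a, b, d, f}): φ is true.
  g (successors {a, c, e, f, g}): φ is true.
For instance, at b:
  At b: [][]<>p requires []<>p at every successor {a, d, g}.
      At a: []<>p requires <>p at every successor {b, c, d, e, g}.
        At b: <>p is true.
        At c: <>p is true.
        At d: <>p is true.
        At e: <>p is true.
        At g: <>p is true.
      So []<>p is true at a.
      At d: []<>p requires <>p at every successor {a, c, d}.
        At a: <>p is true.
        At c: <>p is true.
        At d: <>p is true.
      So []<>p is true at d.
      At g: []<>p requires <>p at every successor {a, c, e, f, g}.
        At a: <>p is true.
        At c: <>p is true.
        At e: <>p is true.
        At f: <>p is true.
        At g: <>p is true.
      So []<>p is true at g.
  So [][]<>p is true at b.

Yes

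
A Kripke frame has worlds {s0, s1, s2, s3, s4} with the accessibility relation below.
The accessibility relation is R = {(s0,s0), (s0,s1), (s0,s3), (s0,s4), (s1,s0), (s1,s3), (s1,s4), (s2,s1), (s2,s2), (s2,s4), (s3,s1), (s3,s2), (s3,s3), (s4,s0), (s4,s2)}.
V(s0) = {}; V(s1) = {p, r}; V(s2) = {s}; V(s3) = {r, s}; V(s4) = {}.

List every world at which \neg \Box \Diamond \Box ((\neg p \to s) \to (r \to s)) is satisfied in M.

s0, s1, s2

Let φ = \neg \Box \Diamond \Box ((\neg p \to s) \to (r \to s)). Evaluate φ at each world:
  s0 (successors {s0, s1, s3, s4}): φ is true.
  s1 (successors {s0, s3, s4}): φ is true.
  s2 (successors {s1, s2, s4}): φ is true.
  s3 (successors {s1, s2, s3}): φ is false.
  s4 (successors {s0, s2}): φ is false.
For instance, at s4:
  At s4: \Box \Diamond \Box ((\neg p \to s) \to (r \to s)) is true, so \neg \Box \Diamond \Box ((\neg p \to s) \to (r \to s)) is false.
    At s4: \Box \Diamond \Box ((\neg p \to s) \to (r \to s)) requires \Diamond \Box ((\neg p \to s) \to (r \to s)) at every successor {s0, s2}.
      At s0: \Diamond \Box ((\neg p \to s) \to (r \to s)) is true.
      At s2: \Diamond \Box ((\neg p \to s) \to (r \to s)) is true.
    So \Box \Diamond \Box ((\neg p \to s) \to (r \to s)) is true at s4.
Satisfying worlds: {s0, s1, s2}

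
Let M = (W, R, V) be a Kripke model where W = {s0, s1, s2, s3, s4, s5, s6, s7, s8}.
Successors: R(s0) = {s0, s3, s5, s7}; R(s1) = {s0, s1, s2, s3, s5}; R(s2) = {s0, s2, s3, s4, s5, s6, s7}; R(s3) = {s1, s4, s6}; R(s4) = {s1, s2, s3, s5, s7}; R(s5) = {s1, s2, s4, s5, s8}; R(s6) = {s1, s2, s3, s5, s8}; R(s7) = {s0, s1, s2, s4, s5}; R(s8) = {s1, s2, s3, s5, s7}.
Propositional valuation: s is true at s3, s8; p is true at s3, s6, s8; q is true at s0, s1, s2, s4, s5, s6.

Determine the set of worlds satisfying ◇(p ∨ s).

Recall that ◇ψ holds at a world iff ψ holds at some accessible world.
Let φ = ◇(p ∨ s). Evaluate φ at each world:
  s0 (successors {s0, s3, s5, s7}): φ is true.
  s1 (successors {s0, s1, s2, s3, s5}): φ is true.
  s2 (successors {s0, s2, s3, s4, s5, s6, s7}): φ is true.
  s3 (successors {s1, s4, s6}): φ is true.
  s4 (successors {s1, s2, s3, s5, s7}): φ is true.
  s5 (successors {s1, s2, s4, s5, s8}): φ is true.
  s6 (successors {s1, s2, s3, s5, s8}): φ is true.
  s7 (successors {s0, s1, s2, s4, s5}): φ is false.
  s8 (successors {s1, s2, s3, s5, s7}): φ is true.
For instance, at s0:
  At s0: ◇(p ∨ s) requires p ∨ s at some successor in {s0, s3, s5, s7}.
    p ∨ s holds at s3, so ◇(p ∨ s) is true at s0.
Satisfying worlds: {s0, s1, s2, s3, s4, s5, s6, s8}

s0, s1, s2, s3, s4, s5, s6, s8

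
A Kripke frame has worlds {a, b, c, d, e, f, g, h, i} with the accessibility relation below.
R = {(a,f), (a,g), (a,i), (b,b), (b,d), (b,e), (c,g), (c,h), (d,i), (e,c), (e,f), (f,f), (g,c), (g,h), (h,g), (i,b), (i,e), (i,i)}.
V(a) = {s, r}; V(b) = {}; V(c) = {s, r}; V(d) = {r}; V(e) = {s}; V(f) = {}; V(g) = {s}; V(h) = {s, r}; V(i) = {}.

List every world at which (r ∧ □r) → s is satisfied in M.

a, b, c, d, e, f, g, h, i

Let φ = (r ∧ □r) → s. Evaluate φ at each world:
  a (successors {f, g, i}): φ is true.
  b (successors {b, d, e}): φ is true.
  c (successors {g, h}): φ is true.
  d (successors {i}): φ is true.
  e (successors {c, f}): φ is true.
  f (successors {f}): φ is true.
  g (successors {c, h}): φ is true.
  h (successors {g}): φ is true.
  i (successors {b, e, i}): φ is true.
For instance, at e:
  At e: r ∧ □r is false, s is true, so (r ∧ □r) → s is true.
    At e: r is false, □r is false, so r ∧ □r is false.
      At e: □r requires r at every successor {c, f}.
        r fails at f, so □r is false at e.
Satisfying worlds: {a, b, c, d, e, f, g, h, i}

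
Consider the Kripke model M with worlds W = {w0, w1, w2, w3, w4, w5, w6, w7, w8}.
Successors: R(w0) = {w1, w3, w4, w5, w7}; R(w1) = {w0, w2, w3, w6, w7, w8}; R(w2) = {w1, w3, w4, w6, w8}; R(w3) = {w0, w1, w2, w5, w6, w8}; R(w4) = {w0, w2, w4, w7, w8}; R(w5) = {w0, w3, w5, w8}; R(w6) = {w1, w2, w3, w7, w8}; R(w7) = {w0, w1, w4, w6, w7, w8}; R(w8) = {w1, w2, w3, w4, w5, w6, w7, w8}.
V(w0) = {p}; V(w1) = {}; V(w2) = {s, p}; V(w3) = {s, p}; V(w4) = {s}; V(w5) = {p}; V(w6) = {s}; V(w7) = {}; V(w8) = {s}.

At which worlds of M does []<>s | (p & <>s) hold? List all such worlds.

Let φ = []<>s | (p & <>s). Evaluate φ at each world:
  w0 (successors {w1, w3, w4, w5, w7}): φ is true.
  w1 (successors {w0, w2, w3, w6, w7, w8}): φ is true.
  w2 (successors {w1, w3, w4, w6, w8}): φ is true.
  w3 (successors {w0, w1, w2, w5, w6, w8}): φ is true.
  w4 (successors {w0, w2, w4, w7, w8}): φ is true.
  w5 (successors {w0, w3, w5, w8}): φ is true.
  w6 (successors {w1, w2, w3, w7, w8}): φ is true.
  w7 (successors {w0, w1, w4, w6, w7, w8}): φ is true.
  w8 (successors {w1, w2, w3, w4, w5, w6, w7, w8}): φ is true.
For instance, at w4:
  At w4: []<>s is true, p & <>s is false, so []<>s | (p & <>s) is true.
    At w4: []<>s requires <>s at every successor {w0, w2, w4, w7, w8}.
      At w0: <>s is true.
      At w2: <>s is true.
      At w4: <>s is true.
      At w7: <>s is true.
      At w8: <>s is true.
    So []<>s is true at w4.
    At w4: p is false, <>s is true, so p & <>s is false.
      At w4: <>s requires s at some successor in {w0, w2, w4, w7, w8}.
        s holds at w2, so <>s is true at w4.
Satisfying worlds: {w0, w1, w2, w3, w4, w5, w6, w7, w8}

w0, w1, w2, w3, w4, w5, w6, w7, w8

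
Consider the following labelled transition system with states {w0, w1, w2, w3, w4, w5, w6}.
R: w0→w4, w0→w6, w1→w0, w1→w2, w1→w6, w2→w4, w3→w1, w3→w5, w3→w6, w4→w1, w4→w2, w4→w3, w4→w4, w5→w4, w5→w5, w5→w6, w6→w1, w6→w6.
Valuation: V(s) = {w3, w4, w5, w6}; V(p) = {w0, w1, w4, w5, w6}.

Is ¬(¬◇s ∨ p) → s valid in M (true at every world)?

No

Recall that ◇ψ holds at a world iff ψ holds at some accessible world.
Let φ = ¬(¬◇s ∨ p) → s. Evaluate φ at each world:
  w0 (successors {w4, w6}): φ is true.
  w1 (successors {w0, w2, w6}): φ is true.
  w2 (successors {w4}): φ is false.
  w3 (successors {w1, w5, w6}): φ is true.
  w4 (successors {w1, w2, w3, w4}): φ is true.
  w5 (successors {w4, w5, w6}): φ is true.
  w6 (successors {w1, w6}): φ is true.
Detail at w2 (counterexample):
  At w2: ¬(¬◇s ∨ p) is true, s is false, so ¬(¬◇s ∨ p) → s is false.
    At w2: ¬◇s ∨ p is false, so ¬(¬◇s ∨ p) is true.
      At w2: ¬◇s is false, p is false, so ¬◇s ∨ p is false.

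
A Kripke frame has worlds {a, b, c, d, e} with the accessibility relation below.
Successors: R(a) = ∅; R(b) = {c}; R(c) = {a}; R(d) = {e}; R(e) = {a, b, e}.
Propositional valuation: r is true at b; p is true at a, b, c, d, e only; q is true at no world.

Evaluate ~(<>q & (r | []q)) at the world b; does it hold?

At b: <>q & (r | []q) is false, so ~(<>q & (r | []q)) is true.
  At b: <>q is false, r | []q is true, so <>q & (r | []q) is false.
    At b: <>q requires q at some successor in {c}.
      At c: q is false.
    So <>q is false at b.
    At b: r is true, []q is false, so r | []q is true.
      At b: []q requires q at every successor {c}.
        q fails at c, so []q is false at b.

Yes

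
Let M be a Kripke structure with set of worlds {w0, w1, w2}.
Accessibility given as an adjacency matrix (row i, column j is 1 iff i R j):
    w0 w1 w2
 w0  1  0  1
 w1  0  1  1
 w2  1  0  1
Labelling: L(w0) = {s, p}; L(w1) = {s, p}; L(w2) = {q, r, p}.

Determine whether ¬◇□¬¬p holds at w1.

No

At w1: ◇□¬¬p is true, so ¬◇□¬¬p is false.
  At w1: ◇□¬¬p requires □¬¬p at some successor in {w1, w2}.
    □¬¬p holds at w1, so ◇□¬¬p is true at w1.
      At w1: □¬¬p requires ¬¬p at every successor {w1, w2}.
        At w1: ¬¬p is true.
        At w2: ¬¬p is true.
      So □¬¬p is true at w1.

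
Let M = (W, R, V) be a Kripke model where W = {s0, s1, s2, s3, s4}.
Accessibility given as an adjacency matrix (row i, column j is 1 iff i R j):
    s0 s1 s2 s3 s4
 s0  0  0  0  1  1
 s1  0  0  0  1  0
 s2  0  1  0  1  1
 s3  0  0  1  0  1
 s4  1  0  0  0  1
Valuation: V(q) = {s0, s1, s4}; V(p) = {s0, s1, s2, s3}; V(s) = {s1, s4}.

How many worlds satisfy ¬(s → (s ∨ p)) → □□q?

Let φ = ¬(s → (s ∨ p)) → □□q. Evaluate φ at each world:
  s0 (successors {s3, s4}): φ is true.
  s1 (successors {s3}): φ is true.
  s2 (successors {s1, s3, s4}): φ is true.
  s3 (successors {s2, s4}): φ is true.
  s4 (successors {s0, s4}): φ is true.
For instance, at s0:
  At s0: ¬(s → (s ∨ p)) is false, □□q is false, so ¬(s → (s ∨ p)) → □□q is true.
    At s0: □□q requires □q at every successor {s3, s4}.
      □q fails at s3, so □□q is false at s0.
Satisfying worlds: {s0, s1, s2, s3, s4}

5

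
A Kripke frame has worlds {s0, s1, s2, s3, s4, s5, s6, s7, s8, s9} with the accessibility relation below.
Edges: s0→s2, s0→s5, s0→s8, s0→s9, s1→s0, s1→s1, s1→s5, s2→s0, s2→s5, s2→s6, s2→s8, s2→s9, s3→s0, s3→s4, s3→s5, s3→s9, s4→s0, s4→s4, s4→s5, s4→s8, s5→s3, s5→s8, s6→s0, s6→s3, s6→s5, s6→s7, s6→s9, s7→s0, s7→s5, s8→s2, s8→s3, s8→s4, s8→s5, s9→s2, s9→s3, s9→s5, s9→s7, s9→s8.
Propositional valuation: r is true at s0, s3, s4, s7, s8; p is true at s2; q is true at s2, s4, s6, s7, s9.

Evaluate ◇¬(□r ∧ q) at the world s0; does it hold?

Yes

Recall that □ψ holds at a world iff ψ holds at every accessible world, and ◇ψ holds iff ψ holds at some accessible world.
At s0: ◇¬(□r ∧ q) requires ¬(□r ∧ q) at some successor in {s2, s5, s8, s9}.
  ¬(□r ∧ q) holds at s2, so ◇¬(□r ∧ q) is true at s0.
    At s2: □r ∧ q is false, so ¬(□r ∧ q) is true.
      At s2: □r is false, q is true, so □r ∧ q is false.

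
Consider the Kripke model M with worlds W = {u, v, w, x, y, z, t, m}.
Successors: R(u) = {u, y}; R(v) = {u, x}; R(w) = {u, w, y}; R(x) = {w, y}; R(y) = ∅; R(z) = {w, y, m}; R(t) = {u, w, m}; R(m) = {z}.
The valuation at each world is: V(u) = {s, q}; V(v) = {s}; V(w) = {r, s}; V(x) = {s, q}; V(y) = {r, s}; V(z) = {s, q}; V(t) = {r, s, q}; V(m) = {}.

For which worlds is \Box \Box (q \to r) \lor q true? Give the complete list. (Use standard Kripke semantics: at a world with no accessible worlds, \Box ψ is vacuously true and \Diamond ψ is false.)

Recall that \Box ψ holds at a world iff ψ holds at every accessible world, and \Diamond ψ holds iff ψ holds at some accessible world.
Let φ = \Box \Box (q \to r) \lor q. Evaluate φ at each world:
  u (successors {u, y}): φ is true.
  v (successors {u, x}): φ is false.
  w (successors {u, w, y}): φ is false.
  x (successors {w, y}): φ is true.
  y (successors ∅): φ is true.
  z (successors {w, y, m}): φ is true.
  t (successors {u, w, m}): φ is true.
  m (successors {z}): φ is true.
For instance, at v:
  At v: \Box \Box (q \to r) is false, q is false, so \Box \Box (q \to r) \lor q is false.
    At v: \Box \Box (q \to r) requires \Box (q \to r) at every successor {u, x}.
      \Box (q \to r) fails at u, so \Box \Box (q \to r) is false at v.
Satisfying worlds: {u, x, y, z, t, m}

u, x, y, z, t, m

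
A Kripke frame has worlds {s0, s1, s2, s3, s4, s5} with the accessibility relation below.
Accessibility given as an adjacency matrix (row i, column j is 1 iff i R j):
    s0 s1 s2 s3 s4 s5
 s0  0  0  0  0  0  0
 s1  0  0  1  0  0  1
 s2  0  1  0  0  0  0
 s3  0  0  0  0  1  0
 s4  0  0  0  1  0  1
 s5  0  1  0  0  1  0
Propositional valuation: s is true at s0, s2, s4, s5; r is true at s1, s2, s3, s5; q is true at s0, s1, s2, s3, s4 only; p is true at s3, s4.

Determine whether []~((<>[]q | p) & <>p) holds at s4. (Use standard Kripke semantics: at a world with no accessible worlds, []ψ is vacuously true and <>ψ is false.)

No

Recall that []ψ holds at a world iff ψ holds at every accessible world, and <>ψ holds iff ψ holds at some accessible world.
At s4: []~((<>[]q | p) & <>p) requires ~((<>[]q | p) & <>p) at every successor {s3, s5}.
  ~((<>[]q | p) & <>p) fails at s3, so []~((<>[]q | p) & <>p) is false at s4.
    At s3: (<>[]q | p) & <>p is true, so ~((<>[]q | p) & <>p) is false.
      At s3: <>[]q | p is true, <>p is true, so (<>[]q | p) & <>p is true.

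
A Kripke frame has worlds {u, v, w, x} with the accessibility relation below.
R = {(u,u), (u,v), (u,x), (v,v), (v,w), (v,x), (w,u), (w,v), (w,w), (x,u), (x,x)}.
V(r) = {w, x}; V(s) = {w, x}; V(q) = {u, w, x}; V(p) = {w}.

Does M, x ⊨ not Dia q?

At x: Dia q is true, so not Dia q is false.
  At x: Dia q requires q at some successor in {u, x}.
    q holds at u, so Dia q is true at x.

No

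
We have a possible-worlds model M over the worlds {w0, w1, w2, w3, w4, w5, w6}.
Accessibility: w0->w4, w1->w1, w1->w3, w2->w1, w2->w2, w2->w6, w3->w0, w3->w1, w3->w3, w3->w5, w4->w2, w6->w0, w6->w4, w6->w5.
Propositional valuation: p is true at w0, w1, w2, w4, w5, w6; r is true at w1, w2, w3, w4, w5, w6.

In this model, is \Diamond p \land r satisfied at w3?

Yes

At w3: \Diamond p is true, r is true, so \Diamond p \land r is true.
  At w3: \Diamond p requires p at some successor in {w0, w1, w3, w5}.
    p holds at w0, so \Diamond p is true at w3.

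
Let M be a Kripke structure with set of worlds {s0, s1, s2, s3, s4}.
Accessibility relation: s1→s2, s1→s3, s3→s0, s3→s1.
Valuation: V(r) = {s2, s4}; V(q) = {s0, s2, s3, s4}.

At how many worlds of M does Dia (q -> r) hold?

2

Recall that Dia ψ holds at a world iff ψ holds at some accessible world.
Let φ = Dia (q -> r). Evaluate φ at each world:
  s0 (successors ∅): φ is false.
  s1 (successors {s2, s3}): φ is true.
  s2 (successors ∅): φ is false.
  s3 (successors {s0, s1}): φ is true.
  s4 (successors ∅): φ is false.
For instance, at s3:
  At s3: Dia (q -> r) requires q -> r at some successor in {s0, s1}.
    q -> r holds at s1, so Dia (q -> r) is true at s3.
Satisfying worlds: {s1, s3}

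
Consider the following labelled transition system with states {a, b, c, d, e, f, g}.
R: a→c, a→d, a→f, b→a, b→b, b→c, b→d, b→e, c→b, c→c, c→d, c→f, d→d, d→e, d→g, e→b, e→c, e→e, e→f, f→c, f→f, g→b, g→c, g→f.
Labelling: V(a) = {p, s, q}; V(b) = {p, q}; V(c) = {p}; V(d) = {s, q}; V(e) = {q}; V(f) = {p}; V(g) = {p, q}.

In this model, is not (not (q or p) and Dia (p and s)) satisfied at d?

At d: not (q or p) and Dia (p and s) is false, so not (not (q or p) and Dia (p and s)) is true.
  At d: not (q or p) is false, Dia (p and s) is false, so not (q or p) and Dia (p and s) is false.
    At d: Dia (p and s) requires p and s at some successor in {d, e, g}.
      At d: p and s is false.
      At e: p and s is false.
      At g: p and s is false.
    So Dia (p and s) is false at d.

Yes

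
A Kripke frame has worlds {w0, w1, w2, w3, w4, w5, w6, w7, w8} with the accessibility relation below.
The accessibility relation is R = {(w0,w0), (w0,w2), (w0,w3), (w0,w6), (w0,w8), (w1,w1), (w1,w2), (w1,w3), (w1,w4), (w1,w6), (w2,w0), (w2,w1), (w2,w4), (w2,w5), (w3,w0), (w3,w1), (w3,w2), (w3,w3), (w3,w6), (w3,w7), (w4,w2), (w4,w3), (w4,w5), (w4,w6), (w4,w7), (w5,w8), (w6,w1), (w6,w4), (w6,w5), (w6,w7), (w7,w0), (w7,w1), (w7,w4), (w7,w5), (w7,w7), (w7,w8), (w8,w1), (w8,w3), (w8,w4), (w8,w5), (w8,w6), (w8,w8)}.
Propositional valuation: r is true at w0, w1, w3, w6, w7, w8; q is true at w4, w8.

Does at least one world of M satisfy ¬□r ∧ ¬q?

Yes

Let φ = ¬□r ∧ ¬q. Evaluate φ at each world:
  w0 (successors {w0, w2, w3, w6, w8}): φ is true.
  w1 (successors {w1, w2, w3, w4, w6}): φ is true.
  w2 (successors {w0, w1, w4, w5}): φ is true.
  w3 (successors {w0, w1, w2, w3, w6, w7}): φ is true.
  w4 (successors {w2, w3, w5, w6, w7}): φ is false.
  w5 (successors {w8}): φ is false.
  w6 (successors {w1, w4, w5, w7}): φ is true.
  w7 (successors {w0, w1, w4, w5, w7, w8}): φ is true.
  w8 (successors {w1, w3, w4, w5, w6, w8}): φ is false.
Detail at w0 (witness):
  At w0: ¬□r is true, ¬q is true, so ¬□r ∧ ¬q is true.
    At w0: □r is false, so ¬□r is true.
      At w0: □r requires r at every successor {w0, w2, w3, w6, w8}.
        r fails at w2, so □r is false at w0.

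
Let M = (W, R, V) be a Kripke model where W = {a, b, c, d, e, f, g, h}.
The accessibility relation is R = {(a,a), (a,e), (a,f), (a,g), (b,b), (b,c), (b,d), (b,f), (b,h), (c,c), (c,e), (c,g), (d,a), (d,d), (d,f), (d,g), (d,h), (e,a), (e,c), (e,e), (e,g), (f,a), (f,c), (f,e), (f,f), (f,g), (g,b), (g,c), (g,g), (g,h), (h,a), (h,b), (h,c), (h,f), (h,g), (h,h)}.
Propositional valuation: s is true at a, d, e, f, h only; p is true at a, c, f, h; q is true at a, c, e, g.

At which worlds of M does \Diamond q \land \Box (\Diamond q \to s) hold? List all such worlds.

none

Let φ = \Diamond q \land \Box (\Diamond q \to s). Evaluate φ at each world:
  a (successors {a, e, f, g}): φ is false.
  b (successors {b, c, d, f, h}): φ is false.
  c (successors {c, e, g}): φ is false.
  d (successors {a, d, f, g, h}): φ is false.
  e (successors {a, c, e, g}): φ is false.
  f (successors {a, c, e, f, g}): φ is false.
  g (successors {b, c, g, h}): φ is false.
  h (successors {a, b, c, f, g, h}): φ is false.
For instance, at b:
  At b: \Diamond q is true, \Box (\Diamond q \to s) is false, so \Diamond q \land \Box (\Diamond q \to s) is false.
    At b: \Diamond q requires q at some successor in {b, c, d, f, h}.
      q holds at c, so \Diamond q is true at b.
    At b: \Box (\Diamond q \to s) requires \Diamond q \to s at every successor {b, c, d, f, h}.
      \Diamond q \to s fails at b, so \Box (\Diamond q \to s) is false at b.
Satisfying worlds: none.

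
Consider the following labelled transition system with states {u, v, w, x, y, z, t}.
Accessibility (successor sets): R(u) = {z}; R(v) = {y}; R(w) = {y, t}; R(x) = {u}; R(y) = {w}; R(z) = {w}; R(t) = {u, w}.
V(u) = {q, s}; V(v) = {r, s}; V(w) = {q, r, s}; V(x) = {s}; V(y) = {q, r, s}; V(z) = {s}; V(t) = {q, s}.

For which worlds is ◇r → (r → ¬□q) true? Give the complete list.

Let φ = ◇r → (r → ¬□q). Evaluate φ at each world:
  u (successors {z}): φ is true.
  v (successors {y}): φ is false.
  w (successors {y, t}): φ is false.
  x (successors {u}): φ is true.
  y (successors {w}): φ is false.
  z (successors {w}): φ is true.
  t (successors {u, w}): φ is true.
For instance, at v:
  At v: ◇r is true, r → ¬□q is false, so ◇r → (r → ¬□q) is false.
    At v: ◇r requires r at some successor in {y}.
      r holds at y, so ◇r is true at v.
    At v: r is true, ¬□q is false, so r → ¬□q is false.
      At v: □q is true, so ¬□q is false.
Satisfying worlds: {u, x, z, t}

u, x, z, t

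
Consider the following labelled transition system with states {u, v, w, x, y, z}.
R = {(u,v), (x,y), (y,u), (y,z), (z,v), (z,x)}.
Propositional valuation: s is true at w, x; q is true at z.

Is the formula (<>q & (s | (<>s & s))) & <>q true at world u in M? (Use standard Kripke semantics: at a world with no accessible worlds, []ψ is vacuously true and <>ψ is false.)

No

At u: <>q & (s | (<>s & s)) is false, <>q is false, so (<>q & (s | (<>s & s))) & <>q is false.
  At u: <>q is false, s | (<>s & s) is false, so <>q & (s | (<>s & s)) is false.
    At u: <>q requires q at some successor in {v}.
      At v: q is false.
    So <>q is false at u.
    At u: s is false, <>s & s is false, so s | (<>s & s) is false.
      At u: <>s is false, s is false, so <>s & s is false.
  At u: <>q requires q at some successor in {v}.
    At v: q is false.
  So <>q is false at u.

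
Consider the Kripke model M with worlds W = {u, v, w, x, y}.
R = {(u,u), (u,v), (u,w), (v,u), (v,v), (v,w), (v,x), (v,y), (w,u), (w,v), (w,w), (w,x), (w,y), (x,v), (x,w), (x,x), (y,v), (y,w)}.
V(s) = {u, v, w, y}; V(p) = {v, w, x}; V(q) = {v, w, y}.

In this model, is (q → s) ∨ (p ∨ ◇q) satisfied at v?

Yes

At v: q → s is true, p ∨ ◇q is true, so (q → s) ∨ (p ∨ ◇q) is true.
  At v: p is true, ◇q is true, so p ∨ ◇q is true.
    At v: ◇q requires q at some successor in {u, v, w, x, y}.
      q holds at v, so ◇q is true at v.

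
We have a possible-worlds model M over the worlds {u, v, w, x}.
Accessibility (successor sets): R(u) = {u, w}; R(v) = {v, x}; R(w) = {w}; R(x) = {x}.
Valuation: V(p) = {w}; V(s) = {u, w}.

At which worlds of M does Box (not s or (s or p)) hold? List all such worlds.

Recall that Box ψ holds at a world iff ψ holds at every accessible world, and Dia ψ holds iff ψ holds at some accessible world.
Let φ = Box (not s or (s or p)). Evaluate φ at each world:
  u (successors {u, w}): φ is true.
  v (successors {v, x}): φ is true.
  w (successors {w}): φ is true.
  x (successors {x}): φ is true.
For instance, at u:
  At u: Box (not s or (s or p)) requires not s or (s or p) at every successor {u, w}.
    At u: not s or (s or p) is true.
    At w: not s or (s or p) is true.
  So Box (not s or (s or p)) is true at u.
Satisfying worlds: {u, v, w, x}

u, v, w, x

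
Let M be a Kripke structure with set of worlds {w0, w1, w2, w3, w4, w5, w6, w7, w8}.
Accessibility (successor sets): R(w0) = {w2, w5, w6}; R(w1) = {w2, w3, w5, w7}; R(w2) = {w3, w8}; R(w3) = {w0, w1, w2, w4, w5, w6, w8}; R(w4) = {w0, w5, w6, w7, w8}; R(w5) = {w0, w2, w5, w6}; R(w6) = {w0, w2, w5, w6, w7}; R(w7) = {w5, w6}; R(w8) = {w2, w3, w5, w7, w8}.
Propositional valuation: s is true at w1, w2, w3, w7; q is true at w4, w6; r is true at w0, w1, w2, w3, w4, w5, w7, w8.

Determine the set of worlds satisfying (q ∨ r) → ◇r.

w0, w1, w2, w3, w4, w5, w6, w7, w8

Recall that ◇ψ holds at a world iff ψ holds at some accessible world.
Let φ = (q ∨ r) → ◇r. Evaluate φ at each world:
  w0 (successors {w2, w5, w6}): φ is true.
  w1 (successors {w2, w3, w5, w7}): φ is true.
  w2 (successors {w3, w8}): φ is true.
  w3 (successors {w0, w1, w2, w4, w5, w6, w8}): φ is true.
  w4 (successors {w0, w5, w6, w7, w8}): φ is true.
  w5 (successors {w0, w2, w5, w6}): φ is true.
  w6 (successors {w0, w2, w5, w6, w7}): φ is true.
  w7 (successors {w5, w6}): φ is true.
  w8 (successors {w2, w3, w5, w7, w8}): φ is true.
For instance, at w1:
  At w1: q ∨ r is true, ◇r is true, so (q ∨ r) → ◇r is true.
    At w1: ◇r requires r at some successor in {w2, w3, w5, w7}.
      r holds at w2, so ◇r is true at w1.
Satisfying worlds: {w0, w1, w2, w3, w4, w5, w6, w7, w8}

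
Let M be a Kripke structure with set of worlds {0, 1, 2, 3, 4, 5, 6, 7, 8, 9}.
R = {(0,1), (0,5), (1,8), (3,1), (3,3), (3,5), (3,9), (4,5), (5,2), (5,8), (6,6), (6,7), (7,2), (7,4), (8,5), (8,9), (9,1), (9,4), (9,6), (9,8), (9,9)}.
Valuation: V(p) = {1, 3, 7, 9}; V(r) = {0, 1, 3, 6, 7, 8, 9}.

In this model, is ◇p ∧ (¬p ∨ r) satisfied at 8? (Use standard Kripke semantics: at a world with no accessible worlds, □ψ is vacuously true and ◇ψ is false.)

At 8: ◇p is true, ¬p ∨ r is true, so ◇p ∧ (¬p ∨ r) is true.
  At 8: ◇p requires p at some successor in {5, 9}.
    p holds at 9, so ◇p is true at 8.

Yes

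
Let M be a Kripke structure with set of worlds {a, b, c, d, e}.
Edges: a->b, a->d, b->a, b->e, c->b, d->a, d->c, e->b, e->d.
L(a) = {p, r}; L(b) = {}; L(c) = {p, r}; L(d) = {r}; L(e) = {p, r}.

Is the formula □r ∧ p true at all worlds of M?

No

Let φ = □r ∧ p. Evaluate φ at each world:
  a (successors {b, d}): φ is false.
  b (successors {a, e}): φ is false.
  c (successors {b}): φ is false.
  d (successors {a, c}): φ is false.
  e (successors {b, d}): φ is false.
Detail at a (counterexample):
  At a: □r is false, p is true, so □r ∧ p is false.
    At a: □r requires r at every successor {b, d}.
      r fails at b, so □r is false at a.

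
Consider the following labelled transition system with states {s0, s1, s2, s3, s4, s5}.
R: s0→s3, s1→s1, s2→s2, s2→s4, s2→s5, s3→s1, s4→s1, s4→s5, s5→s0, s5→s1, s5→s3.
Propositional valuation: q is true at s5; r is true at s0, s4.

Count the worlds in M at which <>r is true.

2

Let φ = <>r. Evaluate φ at each world:
  s0 (successors {s3}): φ is false.
  s1 (successors {s1}): φ is false.
  s2 (successors {s2, s4, s5}): φ is true.
  s3 (successors {s1}): φ is false.
  s4 (successors {s1, s5}): φ is false.
  s5 (successors {s0, s1, s3}): φ is true.
For instance, at s1:
  At s1: <>r requires r at some successor in {s1}.
    At s1: r is false.
  So <>r is false at s1.
Satisfying worlds: {s2, s5}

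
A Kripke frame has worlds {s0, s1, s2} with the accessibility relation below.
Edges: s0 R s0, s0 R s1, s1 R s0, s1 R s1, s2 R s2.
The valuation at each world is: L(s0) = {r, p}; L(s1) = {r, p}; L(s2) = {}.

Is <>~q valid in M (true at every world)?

Let φ = <>~q. Evaluate φ at each world:
  s0 (successors {s0, s1}): φ is true.
  s1 (successors {s0, s1}): φ is true.
  s2 (successors {s2}): φ is true.
For instance, at s2:
  At s2: <>~q requires ~q at some successor in {s2}.
    ~q holds at s2, so <>~q is true at s2.

Yes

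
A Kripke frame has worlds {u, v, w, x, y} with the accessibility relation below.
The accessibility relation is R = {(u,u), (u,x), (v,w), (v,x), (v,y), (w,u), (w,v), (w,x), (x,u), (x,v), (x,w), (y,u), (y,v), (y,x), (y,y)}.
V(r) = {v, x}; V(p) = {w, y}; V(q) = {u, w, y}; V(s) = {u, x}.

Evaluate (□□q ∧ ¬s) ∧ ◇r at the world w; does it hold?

No

At w: □□q ∧ ¬s is false, ◇r is true, so (□□q ∧ ¬s) ∧ ◇r is false.
  At w: □□q is false, ¬s is true, so □□q ∧ ¬s is false.
    At w: □□q requires □q at every successor {u, v, x}.
      □q fails at u, so □□q is false at w.
  At w: ◇r requires r at some successor in {u, v, x}.
    r holds at v, so ◇r is true at w.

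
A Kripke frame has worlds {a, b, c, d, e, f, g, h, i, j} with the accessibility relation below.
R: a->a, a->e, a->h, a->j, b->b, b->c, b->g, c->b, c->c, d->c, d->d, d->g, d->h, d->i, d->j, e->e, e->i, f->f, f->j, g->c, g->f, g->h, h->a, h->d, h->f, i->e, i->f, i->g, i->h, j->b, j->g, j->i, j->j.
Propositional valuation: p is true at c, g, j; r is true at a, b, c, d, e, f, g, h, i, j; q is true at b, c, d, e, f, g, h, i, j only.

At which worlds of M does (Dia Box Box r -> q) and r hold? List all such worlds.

b, c, d, e, f, g, h, i, j

Let φ = (Dia Box Box r -> q) and r. Evaluate φ at each world:
  a (successors {a, e, h, j}): φ is false.
  b (successors {b, c, g}): φ is true.
  c (successors {b, c}): φ is true.
  d (successors {c, d, g, h, i, j}): φ is true.
  e (successors {e, i}): φ is true.
  f (successors {f, j}): φ is true.
  g (successors {c, f, h}): φ is true.
  h (successors {a, d, f}): φ is true.
  i (successors {e, f, g, h}): φ is true.
  j (successors {b, g, i, j}): φ is true.
For instance, at j:
  At j: Dia Box Box r -> q is true, r is true, so (Dia Box Box r -> q) and r is true.
    At j: Dia Box Box r is true, q is true, so Dia Box Box r -> q is true.
      At j: Dia Box Box r requires Box Box r at some successor in {b, g, i, j}.
        Box Box r holds at b, so Dia Box Box r is true at j.
Satisfying worlds: {b, c, d, e, f, g, h, i, j}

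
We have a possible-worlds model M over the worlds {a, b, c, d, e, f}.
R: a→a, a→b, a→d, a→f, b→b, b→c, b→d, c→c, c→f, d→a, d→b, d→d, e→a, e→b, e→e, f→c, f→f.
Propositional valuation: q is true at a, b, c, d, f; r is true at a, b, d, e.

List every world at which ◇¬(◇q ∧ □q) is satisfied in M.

Recall that □ψ holds at a world iff ψ holds at every accessible world, and ◇ψ holds iff ψ holds at some accessible world.
Let φ = ◇¬(◇q ∧ □q). Evaluate φ at each world:
  a (successors {a, b, d, f}): φ is false.
  b (successors {b, c, d}): φ is false.
  c (successors {c, f}): φ is false.
  d (successors {a, b, d}): φ is false.
  e (successors {a, b, e}): φ is true.
  f (successors {c, f}): φ is false.
For instance, at f:
  At f: ◇¬(◇q ∧ □q) requires ¬(◇q ∧ □q) at some successor in {c, f}.
    At c: ¬(◇q ∧ □q) is false.
    At f: ¬(◇q ∧ □q) is false.
  So ◇¬(◇q ∧ □q) is false at f.
Satisfying worlds: {e}

e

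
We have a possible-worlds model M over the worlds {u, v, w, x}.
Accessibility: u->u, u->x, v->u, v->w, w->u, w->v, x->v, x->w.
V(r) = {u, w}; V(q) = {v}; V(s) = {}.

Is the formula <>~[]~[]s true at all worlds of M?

No

Let φ = <>~[]~[]s. Evaluate φ at each world:
  u (successors {u, x}): φ is false.
  v (successors {u, w}): φ is false.
  w (successors {u, v}): φ is false.
  x (successors {v, w}): φ is false.
Detail at u (counterexample):
  At u: <>~[]~[]s requires ~[]~[]s at some successor in {u, x}.
    At u: ~[]~[]s is false.
    At x: ~[]~[]s is false.
  So <>~[]~[]s is false at u.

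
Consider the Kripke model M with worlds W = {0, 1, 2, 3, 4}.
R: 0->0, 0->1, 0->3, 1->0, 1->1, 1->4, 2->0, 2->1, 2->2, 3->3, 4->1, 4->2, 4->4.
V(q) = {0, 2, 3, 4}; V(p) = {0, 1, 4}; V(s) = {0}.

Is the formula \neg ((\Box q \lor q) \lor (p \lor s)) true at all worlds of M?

No

Recall that \Box ψ holds at a world iff ψ holds at every accessible world, and \Diamond ψ holds iff ψ holds at some accessible world.
Let φ = \neg ((\Box q \lor q) \lor (p \lor s)). Evaluate φ at each world:
  0 (successors {0, 1, 3}): φ is false.
  1 (successors {0, 1, 4}): φ is false.
  2 (successors {0, 1, 2}): φ is false.
  3 (successors {3}): φ is false.
  4 (successors {1, 2, 4}): φ is false.
Detail at 0 (counterexample):
  At 0: (\Box q \lor q) \lor (p \lor s) is true, so \neg ((\Box q \lor q) \lor (p \lor s)) is false.
    At 0: \Box q \lor q is true, p \lor s is true, so (\Box q \lor q) \lor (p \lor s) is true.
      At 0: \Box q is false, q is true, so \Box q \lor q is true.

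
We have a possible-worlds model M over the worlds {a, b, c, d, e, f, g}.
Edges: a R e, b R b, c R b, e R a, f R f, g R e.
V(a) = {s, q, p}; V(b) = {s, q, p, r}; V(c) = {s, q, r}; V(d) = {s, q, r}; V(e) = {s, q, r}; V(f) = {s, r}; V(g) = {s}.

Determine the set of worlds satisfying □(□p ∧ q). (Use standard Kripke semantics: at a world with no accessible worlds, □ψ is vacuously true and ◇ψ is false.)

Let φ = □(□p ∧ q). Evaluate φ at each world:
  a (successors {e}): φ is true.
  b (successors {b}): φ is true.
  c (successors {b}): φ is true.
  d (successors ∅): φ is true.
  e (successors {a}): φ is false.
  f (successors {f}): φ is false.
  g (successors {e}): φ is true.
For instance, at b:
  At b: □(□p ∧ q) requires □p ∧ q at every successor {b}.
      At b: □p is true, q is true, so □p ∧ q is true.
  So □(□p ∧ q) is true at b.
Satisfying worlds: {a, b, c, d, g}

a, b, c, d, g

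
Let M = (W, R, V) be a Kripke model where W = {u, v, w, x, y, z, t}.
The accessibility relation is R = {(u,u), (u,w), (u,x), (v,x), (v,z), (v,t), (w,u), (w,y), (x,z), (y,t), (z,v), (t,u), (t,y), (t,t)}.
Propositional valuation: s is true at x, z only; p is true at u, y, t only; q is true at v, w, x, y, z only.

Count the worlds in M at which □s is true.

1

Let φ = □s. Evaluate φ at each world:
  u (successors {u, w, x}): φ is false.
  v (successors {x, z, t}): φ is false.
  w (successors {u, y}): φ is false.
  x (successors {z}): φ is true.
  y (successors {t}): φ is false.
  z (successors {v}): φ is false.
  t (successors {u, y, t}): φ is false.
For instance, at y:
  At y: □s requires s at every successor {t}.
    s fails at t, so □s is false at y.
Satisfying worlds: {x}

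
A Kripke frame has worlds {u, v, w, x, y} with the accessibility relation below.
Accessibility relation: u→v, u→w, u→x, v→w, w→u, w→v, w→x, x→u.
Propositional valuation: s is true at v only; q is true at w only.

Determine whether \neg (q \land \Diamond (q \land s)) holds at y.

At y: q \land \Diamond (q \land s) is false, so \neg (q \land \Diamond (q \land s)) is true.
  At y: q is false, \Diamond (q \land s) is false, so q \land \Diamond (q \land s) is false.
    At y: no accessible worlds, so \Diamond (q \land s) is false.

Yes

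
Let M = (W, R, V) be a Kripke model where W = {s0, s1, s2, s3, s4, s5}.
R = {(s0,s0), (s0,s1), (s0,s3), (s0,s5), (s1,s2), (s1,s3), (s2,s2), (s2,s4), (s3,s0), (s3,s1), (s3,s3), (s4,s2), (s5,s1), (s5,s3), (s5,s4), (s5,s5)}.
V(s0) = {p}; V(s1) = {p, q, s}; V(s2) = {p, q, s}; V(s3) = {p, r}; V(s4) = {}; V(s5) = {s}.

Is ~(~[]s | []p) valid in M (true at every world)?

Recall that []ψ holds at a world iff ψ holds at every accessible world, and <>ψ holds iff ψ holds at some accessible world.
Let φ = ~(~[]s | []p). Evaluate φ at each world:
  s0 (successors {s0, s1, s3, s5}): φ is false.
  s1 (successors {s2, s3}): φ is false.
  s2 (successors {s2, s4}): φ is false.
  s3 (successors {s0, s1, s3}): φ is false.
  s4 (successors {s2}): φ is false.
  s5 (successors {s1, s3, s4, s5}): φ is false.
Detail at s0 (counterexample):
  At s0: ~[]s | []p is true, so ~(~[]s | []p) is false.
    At s0: ~[]s is true, []p is false, so ~[]s | []p is true.
      At s0: []s is false, so ~[]s is true.
      At s0: []p requires p at every successor {s0, s1, s3, s5}.
        p fails at s5, so []p is false at s0.

No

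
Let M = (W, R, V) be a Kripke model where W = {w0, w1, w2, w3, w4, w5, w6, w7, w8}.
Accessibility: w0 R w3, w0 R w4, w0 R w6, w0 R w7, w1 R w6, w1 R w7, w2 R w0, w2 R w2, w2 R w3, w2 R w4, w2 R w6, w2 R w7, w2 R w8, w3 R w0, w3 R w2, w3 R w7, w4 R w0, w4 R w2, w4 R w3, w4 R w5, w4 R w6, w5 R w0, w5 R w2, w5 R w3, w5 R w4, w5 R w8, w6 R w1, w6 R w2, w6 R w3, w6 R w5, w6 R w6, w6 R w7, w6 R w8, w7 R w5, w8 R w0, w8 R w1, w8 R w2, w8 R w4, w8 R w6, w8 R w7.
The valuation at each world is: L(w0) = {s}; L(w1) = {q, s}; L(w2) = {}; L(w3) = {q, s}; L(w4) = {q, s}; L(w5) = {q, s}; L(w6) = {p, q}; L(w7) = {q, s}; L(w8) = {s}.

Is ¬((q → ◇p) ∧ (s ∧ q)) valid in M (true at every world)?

No

Recall that ◇ψ holds at a world iff ψ holds at some accessible world.
Let φ = ¬((q → ◇p) ∧ (s ∧ q)). Evaluate φ at each world:
  w0 (successors {w3, w4, w6, w7}): φ is true.
  w1 (successors {w6, w7}): φ is false.
  w2 (successors {w0, w2, w3, w4, w6, w7, w8}): φ is true.
  w3 (successors {w0, w2, w7}): φ is true.
  w4 (successors {w0, w2, w3, w5, w6}): φ is false.
  w5 (successors {w0, w2, w3, w4, w8}): φ is true.
  w6 (successors {w1, w2, w3, w5, w6, w7, w8}): φ is true.
  w7 (successors {w5}): φ is true.
  w8 (successors {w0, w1, w2, w4, w6, w7}): φ is true.
Detail at w1 (counterexample):
  At w1: (q → ◇p) ∧ (s ∧ q) is true, so ¬((q → ◇p) ∧ (s ∧ q)) is false.
    At w1: q → ◇p is true, s ∧ q is true, so (q → ◇p) ∧ (s ∧ q) is true.
      At w1: q is true, ◇p is true, so q → ◇p is true.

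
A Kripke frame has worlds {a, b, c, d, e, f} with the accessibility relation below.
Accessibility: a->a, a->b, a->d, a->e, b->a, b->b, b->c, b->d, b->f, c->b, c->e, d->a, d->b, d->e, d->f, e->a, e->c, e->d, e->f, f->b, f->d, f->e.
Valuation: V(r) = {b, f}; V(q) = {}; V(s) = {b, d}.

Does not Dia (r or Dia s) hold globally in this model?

Let φ = not Dia (r or Dia s). Evaluate φ at each world:
  a (successors {a, b, d, e}): φ is false.
  b (successors {a, b, c, d, f}): φ is false.
  c (successors {b, e}): φ is false.
  d (successors {a, b, e, f}): φ is false.
  e (successors {a, c, d, f}): φ is false.
  f (successors {b, d, e}): φ is false.
Detail at a (counterexample):
  At a: Dia (r or Dia s) is true, so not Dia (r or Dia s) is false.
    At a: Dia (r or Dia s) requires r or Dia s at some successor in {a, b, d, e}.
      r or Dia s holds at a, so Dia (r or Dia s) is true at a.

No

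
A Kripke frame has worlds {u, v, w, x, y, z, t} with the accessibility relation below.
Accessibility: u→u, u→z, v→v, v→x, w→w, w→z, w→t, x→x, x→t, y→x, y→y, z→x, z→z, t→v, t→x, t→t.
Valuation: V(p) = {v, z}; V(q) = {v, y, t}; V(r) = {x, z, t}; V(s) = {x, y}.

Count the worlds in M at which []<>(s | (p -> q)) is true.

7

Let φ = []<>(s | (p -> q)). Evaluate φ at each world:
  u (successors {u, z}): φ is true.
  v (successors {v, x}): φ is true.
  w (successors {w, z, t}): φ is true.
  x (successors {x, t}): φ is true.
  y (successors {x, y}): φ is true.
  z (successors {x, z}): φ is true.
  t (successors {v, x, t}): φ is true.
For instance, at z:
  At z: []<>(s | (p -> q)) requires <>(s | (p -> q)) at every successor {x, z}.
      At x: <>(s | (p -> q)) requires s | (p -> q) at some successor in {x, t}.
        s | (p -> q) holds at x, so <>(s | (p -> q)) is true at x.
      At z: <>(s | (p -> q)) requires s | (p -> q) at some successor in {x, z}.
        s | (p -> q) holds at x, so <>(s | (p -> q)) is true at z.
  So []<>(s | (p -> q)) is true at z.
Satisfying worlds: {u, v, w, x, y, z, t}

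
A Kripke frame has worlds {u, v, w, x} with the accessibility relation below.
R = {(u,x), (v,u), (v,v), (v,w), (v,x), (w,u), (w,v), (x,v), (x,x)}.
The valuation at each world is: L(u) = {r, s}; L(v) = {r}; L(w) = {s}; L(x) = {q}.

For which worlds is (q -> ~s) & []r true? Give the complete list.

Let φ = (q -> ~s) & []r. Evaluate φ at each world:
  u (successors {x}): φ is false.
  v (successors {u, v, w, x}): φ is false.
  w (successors {u, v}): φ is true.
  x (successors {v, x}): φ is false.
For instance, at v:
  At v: q -> ~s is true, []r is false, so (q -> ~s) & []r is false.
    At v: []r requires r at every successor {u, v, w, x}.
      r fails at w, so []r is false at v.
Satisfying worlds: {w}

w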